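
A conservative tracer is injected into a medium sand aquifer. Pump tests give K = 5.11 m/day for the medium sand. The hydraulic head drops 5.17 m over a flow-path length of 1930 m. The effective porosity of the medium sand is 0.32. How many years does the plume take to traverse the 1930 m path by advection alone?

124

Hydraulic gradient i = Δh / L = 5.17 / 1930 = 0.002679.
Darcy flux q = K · i = 5.110 × 0.002679 = 0.01369 m/day.
Seepage velocity v = q / n_e = 0.01369 / 0.32 = 0.04278 m/day.
Travel time t = L / v = 1930 / 0.04278 = 45118 days = 123.5 years.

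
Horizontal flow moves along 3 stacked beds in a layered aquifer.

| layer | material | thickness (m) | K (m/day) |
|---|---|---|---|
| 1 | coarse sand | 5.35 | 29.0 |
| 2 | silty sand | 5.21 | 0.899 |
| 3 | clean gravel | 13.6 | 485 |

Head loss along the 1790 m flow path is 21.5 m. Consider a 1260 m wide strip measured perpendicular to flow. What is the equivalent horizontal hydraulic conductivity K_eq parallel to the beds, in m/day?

280

Flow is parallel to layering, so each bed carries its own Darcy discharge and the transmissivities add.
Σ(K_i·b_i) = 29.0×5.35 + 0.899×5.21 + 485×13.6 = 6756 m²/day.
Total thickness b = 24.16 m, so K_eq = Σ(K_i·b_i)/b = 279.6 m/day.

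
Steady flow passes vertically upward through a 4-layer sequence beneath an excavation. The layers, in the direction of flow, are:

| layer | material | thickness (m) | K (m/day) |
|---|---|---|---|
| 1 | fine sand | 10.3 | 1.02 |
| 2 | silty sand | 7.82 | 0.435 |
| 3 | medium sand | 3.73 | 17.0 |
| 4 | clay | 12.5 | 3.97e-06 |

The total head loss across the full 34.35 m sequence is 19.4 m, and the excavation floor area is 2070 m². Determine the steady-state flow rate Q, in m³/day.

Flow is perpendicular to layering, so the layers act in series and the equivalent K is the thickness-weighted harmonic mean.
Total thickness L = 10.3 + 7.82 + 3.73 + 12.5 = 34.35 m.
Σ(b_i/K_i) = 10.3/1.02 + 7.82/0.435 + 3.73/17.0 + 12.5/3.97e-06 = 3.149e+06 d.
K_eq = L / Σ(b_i/K_i) = 34.35 / 3.149e+06 = 1.091e-05 m/day.
Q = K_eq · A · (Δh/L) = 1.091e-05 × 2070 × (19.4/34.35) = 0.01275 m³/day.

0.0128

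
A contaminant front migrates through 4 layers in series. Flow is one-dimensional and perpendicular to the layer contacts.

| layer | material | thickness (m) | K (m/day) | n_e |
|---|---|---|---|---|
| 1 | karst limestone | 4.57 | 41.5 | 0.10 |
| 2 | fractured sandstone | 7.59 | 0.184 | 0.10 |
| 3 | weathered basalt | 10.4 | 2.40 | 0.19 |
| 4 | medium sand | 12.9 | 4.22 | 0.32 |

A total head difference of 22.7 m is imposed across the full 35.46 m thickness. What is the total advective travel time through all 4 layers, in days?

15.7

With flow normal to the layers, continuity requires the same specific discharge q through every layer.
Σ(b_i/K_i) = 4.57/41.5 + 7.59/0.184 + 10.4/2.40 + 12.9/4.22 = 48.75 d.
q = Δh / Σ(b_i/K_i) = 22.7 / 48.75 = 0.4656 m/day.
In each layer the seepage velocity is v_i = q/n_i, so the layer transit time is t_i = b_i·n_i / q:
  layer 1 (karst limestone): t_1 = 4.57 × 0.10 / 0.4656 = 0.9814 d
  layer 2 (fractured sandstone): t_2 = 7.59 × 0.10 / 0.4656 = 1.630 d
  layer 3 (weathered basalt): t_3 = 10.4 × 0.19 / 0.4656 = 4.244 d
  layer 4 (medium sand): t_4 = 12.9 × 0.32 / 0.4656 = 8.865 d
Total t = Σ t_i = 15.72 days.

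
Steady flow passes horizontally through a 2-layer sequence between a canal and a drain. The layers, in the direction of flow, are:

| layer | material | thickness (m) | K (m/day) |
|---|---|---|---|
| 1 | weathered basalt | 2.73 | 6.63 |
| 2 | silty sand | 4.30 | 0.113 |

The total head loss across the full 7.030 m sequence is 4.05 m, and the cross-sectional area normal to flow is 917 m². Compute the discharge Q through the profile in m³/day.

Flow is perpendicular to layering, so the layers act in series and the equivalent K is the thickness-weighted harmonic mean.
Total thickness L = 2.73 + 4.30 = 7.030 m.
Σ(b_i/K_i) = 2.73/6.63 + 4.30/0.113 = 38.46 d.
K_eq = L / Σ(b_i/K_i) = 7.030 / 38.46 = 0.1828 m/day.
Q = K_eq · A · (Δh/L) = 0.1828 × 917 × (4.05/7.030) = 96.55 m³/day.

96.6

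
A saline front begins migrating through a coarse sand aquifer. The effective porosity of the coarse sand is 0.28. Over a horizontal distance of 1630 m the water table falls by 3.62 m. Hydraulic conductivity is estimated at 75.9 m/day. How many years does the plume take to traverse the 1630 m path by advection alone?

7.41

Hydraulic gradient i = Δh / L = 3.62 / 1630 = 0.002221.
Darcy flux q = K · i = 75.90 × 0.002221 = 0.1686 m/day.
Seepage velocity v = q / n_e = 0.1686 / 0.28 = 0.6020 m/day.
Travel time t = L / v = 1630 / 0.6020 = 2708 days = 7.413 years.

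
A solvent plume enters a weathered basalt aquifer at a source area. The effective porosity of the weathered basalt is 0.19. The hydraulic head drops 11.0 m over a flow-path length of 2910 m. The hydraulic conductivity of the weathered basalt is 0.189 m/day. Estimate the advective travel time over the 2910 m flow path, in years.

2120

Hydraulic gradient i = Δh / L = 11.0 / 2910 = 0.003780.
Darcy flux q = K · i = 0.1890 × 0.003780 = 0.0007144 m/day.
Seepage velocity v = q / n_e = 0.0007144 / 0.19 = 0.003760 m/day.
Travel time t = L / v = 2910 / 0.003760 = 7.739e+05 days = 2119 years.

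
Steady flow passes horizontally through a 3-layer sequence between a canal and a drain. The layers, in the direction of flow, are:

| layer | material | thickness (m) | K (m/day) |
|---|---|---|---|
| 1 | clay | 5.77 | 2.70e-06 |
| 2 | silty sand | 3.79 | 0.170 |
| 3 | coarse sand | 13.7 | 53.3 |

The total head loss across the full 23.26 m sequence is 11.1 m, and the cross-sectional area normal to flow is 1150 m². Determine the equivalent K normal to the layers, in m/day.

Flow is perpendicular to layering, so the layers act in series and the equivalent K is the thickness-weighted harmonic mean.
Total thickness L = 5.77 + 3.79 + 13.7 = 23.26 m.
Σ(b_i/K_i) = 5.77/2.70e-06 + 3.79/0.170 + 13.7/53.3 = 2.137e+06 d.
K_eq = L / Σ(b_i/K_i) = 23.26 / 2.137e+06 = 1.088e-05 m/day.

1.09e-05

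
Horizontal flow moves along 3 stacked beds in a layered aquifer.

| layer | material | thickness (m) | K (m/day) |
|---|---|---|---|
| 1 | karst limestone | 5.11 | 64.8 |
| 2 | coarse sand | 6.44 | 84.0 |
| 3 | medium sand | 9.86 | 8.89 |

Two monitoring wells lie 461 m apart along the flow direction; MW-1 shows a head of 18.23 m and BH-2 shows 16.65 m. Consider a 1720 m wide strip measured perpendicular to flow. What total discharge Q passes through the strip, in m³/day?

5660

Flow is parallel to layering, so each bed carries its own Darcy discharge and the transmissivities add.
Σ(K_i·b_i) = 64.8×5.11 + 84.0×6.44 + 8.89×9.86 = 959.7 m²/day.
Hydraulic gradient i = (18.23 − 16.65) / 461 = 1.58 / 461 = 0.003427.
Q = Σ(K_i·b_i) · W · i = 959.7 × 1720 × 0.003427 = 5658 m³/day.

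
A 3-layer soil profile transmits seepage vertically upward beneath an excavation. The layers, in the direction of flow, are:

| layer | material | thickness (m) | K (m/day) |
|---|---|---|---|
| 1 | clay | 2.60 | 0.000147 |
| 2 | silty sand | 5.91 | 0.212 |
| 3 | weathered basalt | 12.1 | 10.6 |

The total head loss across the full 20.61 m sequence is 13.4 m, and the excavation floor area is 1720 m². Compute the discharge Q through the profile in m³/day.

Flow is perpendicular to layering, so the layers act in series and the equivalent K is the thickness-weighted harmonic mean.
Total thickness L = 2.60 + 5.91 + 12.1 = 20.61 m.
Σ(b_i/K_i) = 2.60/0.000147 + 5.91/0.212 + 12.1/10.6 = 17716 d.
K_eq = L / Σ(b_i/K_i) = 20.61 / 17716 = 0.001163 m/day.
Q = K_eq · A · (Δh/L) = 0.001163 × 1720 × (13.4/20.61) = 1.301 m³/day.

1.30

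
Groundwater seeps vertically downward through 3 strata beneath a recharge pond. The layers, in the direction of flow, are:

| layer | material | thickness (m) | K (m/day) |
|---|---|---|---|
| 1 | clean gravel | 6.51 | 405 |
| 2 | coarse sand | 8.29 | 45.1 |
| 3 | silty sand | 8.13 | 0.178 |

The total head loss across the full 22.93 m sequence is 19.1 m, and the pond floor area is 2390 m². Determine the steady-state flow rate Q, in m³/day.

995

Flow is perpendicular to layering, so the layers act in series and the equivalent K is the thickness-weighted harmonic mean.
Total thickness L = 6.51 + 8.29 + 8.13 = 22.93 m.
Σ(b_i/K_i) = 6.51/405 + 8.29/45.1 + 8.13/0.178 = 45.87 d.
K_eq = L / Σ(b_i/K_i) = 22.93 / 45.87 = 0.4998 m/day.
Q = K_eq · A · (Δh/L) = 0.4998 × 2390 × (19.1/22.93) = 995.1 m³/day.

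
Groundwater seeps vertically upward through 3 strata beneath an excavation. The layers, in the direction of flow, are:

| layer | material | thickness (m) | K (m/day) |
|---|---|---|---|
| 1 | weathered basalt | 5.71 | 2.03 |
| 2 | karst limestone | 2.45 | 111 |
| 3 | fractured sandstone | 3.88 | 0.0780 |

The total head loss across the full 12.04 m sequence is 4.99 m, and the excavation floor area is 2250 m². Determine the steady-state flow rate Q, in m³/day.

214

Flow is perpendicular to layering, so the layers act in series and the equivalent K is the thickness-weighted harmonic mean.
Total thickness L = 5.71 + 2.45 + 3.88 = 12.04 m.
Σ(b_i/K_i) = 5.71/2.03 + 2.45/111 + 3.88/0.0780 = 52.58 d.
K_eq = L / Σ(b_i/K_i) = 12.04 / 52.58 = 0.2290 m/day.
Q = K_eq · A · (Δh/L) = 0.2290 × 2250 × (4.99/12.04) = 213.5 m³/day.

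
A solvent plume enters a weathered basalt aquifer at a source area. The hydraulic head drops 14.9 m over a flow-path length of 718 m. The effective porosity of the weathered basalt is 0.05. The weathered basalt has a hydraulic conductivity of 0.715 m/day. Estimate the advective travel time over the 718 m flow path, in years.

Hydraulic gradient i = Δh / L = 14.9 / 718 = 0.02075.
Darcy flux q = K · i = 0.7150 × 0.02075 = 0.01484 m/day.
Seepage velocity v = q / n_e = 0.01484 / 0.05 = 0.2968 m/day.
Travel time t = L / v = 718 / 0.2968 = 2420 days = 6.624 years.

6.62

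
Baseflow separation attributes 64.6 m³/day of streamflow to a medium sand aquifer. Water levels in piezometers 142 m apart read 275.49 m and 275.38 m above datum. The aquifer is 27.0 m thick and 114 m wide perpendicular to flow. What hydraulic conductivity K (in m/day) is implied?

Cross-sectional area A = 114 × 27.0 = 3078 m².
Hydraulic gradient i = (275.49 − 275.38) / 142 = 0.11 / 142 = 0.0007746.
From Q = K·A·i, K = Q / (A·i) = 64.6 / (3078 × 0.0007746) = 27.09 m/day.

27.1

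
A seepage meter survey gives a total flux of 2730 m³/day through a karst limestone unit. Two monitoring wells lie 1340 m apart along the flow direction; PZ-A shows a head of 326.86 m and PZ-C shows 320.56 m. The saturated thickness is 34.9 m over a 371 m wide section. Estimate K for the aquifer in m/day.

Cross-sectional area A = 371 × 34.9 = 12948 m².
Hydraulic gradient i = (326.86 − 320.56) / 1340 = 6.3 / 1340 = 0.004701.
From Q = K·A·i, K = Q / (A·i) = 2730 / (12948 × 0.004701) = 44.85 m/day.

44.8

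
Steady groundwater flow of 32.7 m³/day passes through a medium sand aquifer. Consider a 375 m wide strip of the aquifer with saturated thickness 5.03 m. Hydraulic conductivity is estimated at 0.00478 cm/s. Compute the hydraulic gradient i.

Convert K: 0.00478 cm/s × 864 = 4.130 m/day.
Cross-sectional area A = 375 × 5.03 = 1886 m².
From Q = K·A·i, i = Q / (K·A) = 32.7 / (4.130 × 1886) = 0.004198.

0.00420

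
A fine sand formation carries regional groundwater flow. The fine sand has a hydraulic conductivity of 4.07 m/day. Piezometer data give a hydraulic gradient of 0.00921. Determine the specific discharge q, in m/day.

Hydraulic gradient i = 0.00921.
Specific discharge q = K · i = 4.070 × 0.009210 = 0.03748 m/day.

0.0375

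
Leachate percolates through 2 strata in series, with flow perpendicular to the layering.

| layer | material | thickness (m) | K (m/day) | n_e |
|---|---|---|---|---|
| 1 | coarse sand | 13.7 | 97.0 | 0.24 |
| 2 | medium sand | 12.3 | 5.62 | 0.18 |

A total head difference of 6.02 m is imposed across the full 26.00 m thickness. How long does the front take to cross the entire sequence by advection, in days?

With flow normal to the layers, continuity requires the same specific discharge q through every layer.
Σ(b_i/K_i) = 13.7/97.0 + 12.3/5.62 = 2.330 d.
q = Δh / Σ(b_i/K_i) = 6.02 / 2.330 = 2.584 m/day.
In each layer the seepage velocity is v_i = q/n_i, so the layer transit time is t_i = b_i·n_i / q:
  layer 1 (coarse sand): t_1 = 13.7 × 0.24 / 2.584 = 1.273 d
  layer 2 (medium sand): t_2 = 12.3 × 0.18 / 2.584 = 0.8569 d
Total t = Σ t_i = 2.129 days.

2.13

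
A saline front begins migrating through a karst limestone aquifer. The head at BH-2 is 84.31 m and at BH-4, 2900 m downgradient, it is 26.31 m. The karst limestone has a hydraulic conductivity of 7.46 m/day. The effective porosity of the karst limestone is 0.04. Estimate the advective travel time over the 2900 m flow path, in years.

2.13

Hydraulic gradient i = (84.31 − 26.31) / 2900 = 58 / 2900 = 0.02000.
Darcy flux q = K · i = 7.460 × 0.02000 = 0.1492 m/day.
Seepage velocity v = q / n_e = 0.1492 / 0.04 = 3.730 m/day.
Travel time t = L / v = 2900 / 3.730 = 777.5 days = 2.129 years.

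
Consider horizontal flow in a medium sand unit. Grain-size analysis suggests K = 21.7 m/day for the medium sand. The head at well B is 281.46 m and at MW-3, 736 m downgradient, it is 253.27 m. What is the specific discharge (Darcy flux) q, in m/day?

Hydraulic gradient i = (281.46 − 253.27) / 736 = 28.19 / 736 = 0.03830.
Specific discharge q = K · i = 21.70 × 0.03830 = 0.8311 m/day.

0.831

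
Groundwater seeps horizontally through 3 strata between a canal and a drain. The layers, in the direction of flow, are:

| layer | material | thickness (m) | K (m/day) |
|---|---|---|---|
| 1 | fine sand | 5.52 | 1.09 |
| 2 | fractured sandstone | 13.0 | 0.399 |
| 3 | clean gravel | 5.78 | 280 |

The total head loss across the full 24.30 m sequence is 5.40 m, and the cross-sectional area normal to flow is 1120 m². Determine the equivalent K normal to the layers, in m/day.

0.645

Flow is perpendicular to layering, so the layers act in series and the equivalent K is the thickness-weighted harmonic mean.
Total thickness L = 5.52 + 13.0 + 5.78 = 24.30 m.
Σ(b_i/K_i) = 5.52/1.09 + 13.0/0.399 + 5.78/280 = 37.67 d.
K_eq = L / Σ(b_i/K_i) = 24.30 / 37.67 = 0.6451 m/day.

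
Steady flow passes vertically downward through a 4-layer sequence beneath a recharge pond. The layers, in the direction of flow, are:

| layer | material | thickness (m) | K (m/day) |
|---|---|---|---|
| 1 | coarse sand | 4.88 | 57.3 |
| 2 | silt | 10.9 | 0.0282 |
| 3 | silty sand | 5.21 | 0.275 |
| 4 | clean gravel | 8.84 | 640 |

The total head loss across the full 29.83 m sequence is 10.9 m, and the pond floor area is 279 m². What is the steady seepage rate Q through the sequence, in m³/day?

Flow is perpendicular to layering, so the layers act in series and the equivalent K is the thickness-weighted harmonic mean.
Total thickness L = 4.88 + 10.9 + 5.21 + 8.84 = 29.83 m.
Σ(b_i/K_i) = 4.88/57.3 + 10.9/0.0282 + 5.21/0.275 + 8.84/640 = 405.6 d.
K_eq = L / Σ(b_i/K_i) = 29.83 / 405.6 = 0.07355 m/day.
Q = K_eq · A · (Δh/L) = 0.07355 × 279 × (10.9/29.83) = 7.498 m³/day.

7.50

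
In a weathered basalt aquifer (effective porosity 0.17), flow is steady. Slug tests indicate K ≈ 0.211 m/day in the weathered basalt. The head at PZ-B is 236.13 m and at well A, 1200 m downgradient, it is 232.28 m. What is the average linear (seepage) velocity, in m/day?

0.00398

Hydraulic gradient i = (236.13 − 232.28) / 1200 = 3.85 / 1200 = 0.003208.
Darcy flux q = K · i = 0.2110 × 0.003208 = 0.0006770 m/day.
Seepage velocity v = q / n_e = 0.0006770 / 0.17 = 0.003982 m/day.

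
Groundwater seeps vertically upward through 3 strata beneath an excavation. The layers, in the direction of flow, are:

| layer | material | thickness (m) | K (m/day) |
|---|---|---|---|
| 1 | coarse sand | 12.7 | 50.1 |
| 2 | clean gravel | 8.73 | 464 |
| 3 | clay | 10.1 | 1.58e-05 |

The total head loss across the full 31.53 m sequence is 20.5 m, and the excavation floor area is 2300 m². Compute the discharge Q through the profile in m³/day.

Flow is perpendicular to layering, so the layers act in series and the equivalent K is the thickness-weighted harmonic mean.
Total thickness L = 12.7 + 8.73 + 10.1 = 31.53 m.
Σ(b_i/K_i) = 12.7/50.1 + 8.73/464 + 10.1/1.58e-05 = 6.392e+05 d.
K_eq = L / Σ(b_i/K_i) = 31.53 / 6.392e+05 = 4.932e-05 m/day.
Q = K_eq · A · (Δh/L) = 4.932e-05 × 2300 × (20.5/31.53) = 0.07376 m³/day.

0.0738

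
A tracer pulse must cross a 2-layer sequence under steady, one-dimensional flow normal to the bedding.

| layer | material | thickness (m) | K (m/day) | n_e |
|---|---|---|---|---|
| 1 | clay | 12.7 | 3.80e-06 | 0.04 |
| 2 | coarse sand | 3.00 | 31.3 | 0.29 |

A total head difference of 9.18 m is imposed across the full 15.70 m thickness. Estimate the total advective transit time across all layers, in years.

1370

With flow normal to the layers, continuity requires the same specific discharge q through every layer.
Σ(b_i/K_i) = 12.7/3.80e-06 + 3.00/31.3 = 3.342e+06 d.
q = Δh / Σ(b_i/K_i) = 9.18 / 3.342e+06 = 2.747e-06 m/day.
In each layer the seepage velocity is v_i = q/n_i, so the layer transit time is t_i = b_i·n_i / q:
  layer 1 (clay): t_1 = 12.7 × 0.04 / 2.747e-06 = 1.849e+05 d
  layer 2 (coarse sand): t_2 = 3.00 × 0.29 / 2.747e-06 = 3.167e+05 d
Total t = Σ t_i = 5.017e+05 days = 1374 years.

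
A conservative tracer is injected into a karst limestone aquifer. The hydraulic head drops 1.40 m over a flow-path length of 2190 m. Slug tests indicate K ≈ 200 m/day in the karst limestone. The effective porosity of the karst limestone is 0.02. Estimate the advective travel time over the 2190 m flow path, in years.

Hydraulic gradient i = Δh / L = 1.40 / 2190 = 0.0006393.
Darcy flux q = K · i = 200.0 × 0.0006393 = 0.1279 m/day.
Seepage velocity v = q / n_e = 0.1279 / 0.02 = 6.393 m/day.
Travel time t = L / v = 2190 / 6.393 = 342.6 days = 0.9379 years.

0.938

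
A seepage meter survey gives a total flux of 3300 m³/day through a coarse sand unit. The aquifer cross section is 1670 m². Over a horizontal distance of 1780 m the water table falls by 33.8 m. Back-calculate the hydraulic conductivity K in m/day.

Hydraulic gradient i = Δh / L = 33.8 / 1780 = 0.01899.
From Q = K·A·i, K = Q / (A·i) = 3300 / (1670 × 0.01899) = 104.1 m/day.

104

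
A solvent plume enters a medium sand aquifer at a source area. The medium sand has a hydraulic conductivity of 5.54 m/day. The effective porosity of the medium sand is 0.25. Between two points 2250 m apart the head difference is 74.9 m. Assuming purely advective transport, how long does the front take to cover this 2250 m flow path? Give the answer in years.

Hydraulic gradient i = Δh / L = 74.9 / 2250 = 0.03329.
Darcy flux q = K · i = 5.540 × 0.03329 = 0.1844 m/day.
Seepage velocity v = q / n_e = 0.1844 / 0.25 = 0.7377 m/day.
Travel time t = L / v = 2250 / 0.7377 = 3050 days = 8.351 years.

8.35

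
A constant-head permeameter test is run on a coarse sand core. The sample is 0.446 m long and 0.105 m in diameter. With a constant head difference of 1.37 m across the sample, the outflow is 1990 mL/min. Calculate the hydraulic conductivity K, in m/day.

108

Cross-sectional area A = π·(d/2)² = π × (0.105/2)² = 0.008659 m².
Convert discharge: 1990 mL/min = 3.317e-05 m³/s.
Darcy's law rearranged: K = Q·L / (A·Δh) = 3.317e-05 × 0.446 / (0.008659 × 1.37) = 0.001247 m/s = 107.7 m/day.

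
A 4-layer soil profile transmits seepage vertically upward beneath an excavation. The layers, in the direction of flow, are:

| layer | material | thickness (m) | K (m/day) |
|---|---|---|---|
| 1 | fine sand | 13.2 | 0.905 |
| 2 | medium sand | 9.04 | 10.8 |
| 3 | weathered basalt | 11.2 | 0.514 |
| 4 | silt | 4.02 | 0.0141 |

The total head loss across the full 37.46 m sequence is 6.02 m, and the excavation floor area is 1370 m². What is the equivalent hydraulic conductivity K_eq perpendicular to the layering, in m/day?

0.116

Flow is perpendicular to layering, so the layers act in series and the equivalent K is the thickness-weighted harmonic mean.
Total thickness L = 13.2 + 9.04 + 11.2 + 4.02 = 37.46 m.
Σ(b_i/K_i) = 13.2/0.905 + 9.04/10.8 + 11.2/0.514 + 4.02/0.0141 = 322.3 d.
K_eq = L / Σ(b_i/K_i) = 37.46 / 322.3 = 0.1162 m/day.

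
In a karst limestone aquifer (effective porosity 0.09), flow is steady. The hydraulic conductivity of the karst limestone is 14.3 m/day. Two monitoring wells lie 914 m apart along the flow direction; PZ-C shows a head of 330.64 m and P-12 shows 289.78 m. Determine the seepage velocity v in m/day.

Hydraulic gradient i = (330.64 − 289.78) / 914 = 40.86 / 914 = 0.04470.
Darcy flux q = K · i = 14.30 × 0.04470 = 0.6393 m/day.
Seepage velocity v = q / n_e = 0.6393 / 0.09 = 7.103 m/day.

7.10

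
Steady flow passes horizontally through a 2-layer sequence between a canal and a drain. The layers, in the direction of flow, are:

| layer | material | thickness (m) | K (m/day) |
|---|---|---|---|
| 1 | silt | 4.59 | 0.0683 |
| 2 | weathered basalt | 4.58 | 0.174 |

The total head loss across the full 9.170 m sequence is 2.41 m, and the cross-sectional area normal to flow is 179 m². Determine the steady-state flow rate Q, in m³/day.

Flow is perpendicular to layering, so the layers act in series and the equivalent K is the thickness-weighted harmonic mean.
Total thickness L = 4.59 + 4.58 = 9.170 m.
Σ(b_i/K_i) = 4.59/0.0683 + 4.58/0.174 = 93.53 d.
K_eq = L / Σ(b_i/K_i) = 9.170 / 93.53 = 0.09805 m/day.
Q = K_eq · A · (Δh/L) = 0.09805 × 179 × (2.41/9.170) = 4.613 m³/day.

4.61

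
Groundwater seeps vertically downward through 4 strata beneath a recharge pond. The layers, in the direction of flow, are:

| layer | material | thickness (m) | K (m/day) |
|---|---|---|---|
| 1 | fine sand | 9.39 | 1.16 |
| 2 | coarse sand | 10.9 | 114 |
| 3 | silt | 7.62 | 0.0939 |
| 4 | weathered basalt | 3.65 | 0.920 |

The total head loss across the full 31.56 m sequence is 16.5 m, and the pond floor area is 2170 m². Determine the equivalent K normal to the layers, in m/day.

Flow is perpendicular to layering, so the layers act in series and the equivalent K is the thickness-weighted harmonic mean.
Total thickness L = 9.39 + 10.9 + 7.62 + 3.65 = 31.56 m.
Σ(b_i/K_i) = 9.39/1.16 + 10.9/114 + 7.62/0.0939 + 3.65/0.920 = 93.31 d.
K_eq = L / Σ(b_i/K_i) = 31.56 / 93.31 = 0.3382 m/day.

0.338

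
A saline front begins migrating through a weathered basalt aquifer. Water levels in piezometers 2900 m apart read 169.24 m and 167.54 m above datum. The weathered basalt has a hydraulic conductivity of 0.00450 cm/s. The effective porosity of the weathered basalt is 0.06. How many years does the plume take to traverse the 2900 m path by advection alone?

209

Convert K: 0.00450 cm/s × 864 = 3.888 m/day.
Hydraulic gradient i = (169.24 − 167.54) / 2900 = 1.7 / 2900 = 0.0005862.
Darcy flux q = K · i = 3.888 × 0.0005862 = 0.002279 m/day.
Seepage velocity v = q / n_e = 0.002279 / 0.06 = 0.03799 m/day.
Travel time t = L / v = 2900 / 0.03799 = 76344 days = 209.0 years.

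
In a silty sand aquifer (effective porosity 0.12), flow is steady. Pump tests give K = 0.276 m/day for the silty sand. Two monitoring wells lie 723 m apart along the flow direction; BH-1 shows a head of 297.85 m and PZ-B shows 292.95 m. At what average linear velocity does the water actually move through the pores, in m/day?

Hydraulic gradient i = (297.85 − 292.95) / 723 = 4.9 / 723 = 0.006777.
Darcy flux q = K · i = 0.2760 × 0.006777 = 0.001871 m/day.
Seepage velocity v = q / n_e = 0.001871 / 0.12 = 0.01559 m/day.

0.0156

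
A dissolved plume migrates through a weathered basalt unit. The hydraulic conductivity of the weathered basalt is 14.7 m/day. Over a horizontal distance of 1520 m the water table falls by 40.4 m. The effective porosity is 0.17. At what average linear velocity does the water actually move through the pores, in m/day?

2.30

Hydraulic gradient i = Δh / L = 40.4 / 1520 = 0.02658.
Darcy flux q = K · i = 14.70 × 0.02658 = 0.3907 m/day.
Seepage velocity v = q / n_e = 0.3907 / 0.17 = 2.298 m/day.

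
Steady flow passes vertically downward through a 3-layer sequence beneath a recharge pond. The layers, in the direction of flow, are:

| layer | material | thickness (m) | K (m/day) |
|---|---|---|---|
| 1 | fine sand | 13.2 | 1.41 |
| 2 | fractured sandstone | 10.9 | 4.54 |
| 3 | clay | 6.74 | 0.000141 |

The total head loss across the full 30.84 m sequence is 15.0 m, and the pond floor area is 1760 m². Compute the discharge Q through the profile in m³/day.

0.552

Flow is perpendicular to layering, so the layers act in series and the equivalent K is the thickness-weighted harmonic mean.
Total thickness L = 13.2 + 10.9 + 6.74 = 30.84 m.
Σ(b_i/K_i) = 13.2/1.41 + 10.9/4.54 + 6.74/0.000141 = 47813 d.
K_eq = L / Σ(b_i/K_i) = 30.84 / 47813 = 0.0006450 m/day.
Q = K_eq · A · (Δh/L) = 0.0006450 × 1760 × (15.0/30.84) = 0.5521 m³/day.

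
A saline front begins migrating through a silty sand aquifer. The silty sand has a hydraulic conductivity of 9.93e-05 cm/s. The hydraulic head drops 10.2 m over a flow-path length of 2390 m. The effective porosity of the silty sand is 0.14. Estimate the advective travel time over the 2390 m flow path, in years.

Convert K: 9.93e-05 cm/s × 864 = 0.08580 m/day.
Hydraulic gradient i = Δh / L = 10.2 / 2390 = 0.004268.
Darcy flux q = K · i = 0.08580 × 0.004268 = 0.0003662 m/day.
Seepage velocity v = q / n_e = 0.0003662 / 0.14 = 0.002615 m/day.
Travel time t = L / v = 2390 / 0.002615 = 9.138e+05 days = 2502 years.

2500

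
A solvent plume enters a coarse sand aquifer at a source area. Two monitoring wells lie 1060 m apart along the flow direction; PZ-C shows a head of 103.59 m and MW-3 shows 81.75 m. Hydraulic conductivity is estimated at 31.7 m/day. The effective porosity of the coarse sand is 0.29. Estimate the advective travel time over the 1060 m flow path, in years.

1.29

Hydraulic gradient i = (103.59 − 81.75) / 1060 = 21.84 / 1060 = 0.02060.
Darcy flux q = K · i = 31.70 × 0.02060 = 0.6531 m/day.
Seepage velocity v = q / n_e = 0.6531 / 0.29 = 2.252 m/day.
Travel time t = L / v = 1060 / 2.252 = 470.6 days = 1.289 years.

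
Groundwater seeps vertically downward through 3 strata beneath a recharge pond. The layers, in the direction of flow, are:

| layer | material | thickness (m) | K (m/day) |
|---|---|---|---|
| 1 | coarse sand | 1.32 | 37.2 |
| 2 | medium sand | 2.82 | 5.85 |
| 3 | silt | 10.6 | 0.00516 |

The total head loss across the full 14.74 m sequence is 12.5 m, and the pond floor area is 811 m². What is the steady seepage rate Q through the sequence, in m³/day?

4.93

Flow is perpendicular to layering, so the layers act in series and the equivalent K is the thickness-weighted harmonic mean.
Total thickness L = 1.32 + 2.82 + 10.6 = 14.74 m.
Σ(b_i/K_i) = 1.32/37.2 + 2.82/5.85 + 10.6/0.00516 = 2055 d.
K_eq = L / Σ(b_i/K_i) = 14.74 / 2055 = 0.007174 m/day.
Q = K_eq · A · (Δh/L) = 0.007174 × 811 × (12.5/14.74) = 4.934 m³/day.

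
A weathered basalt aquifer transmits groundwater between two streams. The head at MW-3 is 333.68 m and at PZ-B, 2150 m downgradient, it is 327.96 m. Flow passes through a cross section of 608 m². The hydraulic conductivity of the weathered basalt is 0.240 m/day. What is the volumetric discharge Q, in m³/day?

Hydraulic gradient i = (333.68 − 327.96) / 2150 = 5.72 / 2150 = 0.002660.
Darcy's law: Q = K · A · i = 0.2400 × 608.0 × 0.002660 = 0.3882 m³/day.

0.388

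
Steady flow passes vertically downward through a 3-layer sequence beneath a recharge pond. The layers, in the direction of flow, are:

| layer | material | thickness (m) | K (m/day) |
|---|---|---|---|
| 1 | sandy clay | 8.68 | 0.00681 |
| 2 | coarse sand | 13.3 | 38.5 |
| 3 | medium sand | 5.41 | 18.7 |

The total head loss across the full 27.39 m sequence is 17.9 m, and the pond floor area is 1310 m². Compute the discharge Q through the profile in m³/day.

18.4

Flow is perpendicular to layering, so the layers act in series and the equivalent K is the thickness-weighted harmonic mean.
Total thickness L = 8.68 + 13.3 + 5.41 = 27.39 m.
Σ(b_i/K_i) = 8.68/0.00681 + 13.3/38.5 + 5.41/18.7 = 1275 d.
K_eq = L / Σ(b_i/K_i) = 27.39 / 1275 = 0.02148 m/day.
Q = K_eq · A · (Δh/L) = 0.02148 × 1310 × (17.9/27.39) = 18.39 m³/day.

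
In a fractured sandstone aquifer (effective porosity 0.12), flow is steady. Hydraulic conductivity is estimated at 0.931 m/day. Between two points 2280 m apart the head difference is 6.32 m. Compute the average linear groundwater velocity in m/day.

Hydraulic gradient i = Δh / L = 6.32 / 2280 = 0.002772.
Darcy flux q = K · i = 0.9310 × 0.002772 = 0.002581 m/day.
Seepage velocity v = q / n_e = 0.002581 / 0.12 = 0.02151 m/day.

0.0215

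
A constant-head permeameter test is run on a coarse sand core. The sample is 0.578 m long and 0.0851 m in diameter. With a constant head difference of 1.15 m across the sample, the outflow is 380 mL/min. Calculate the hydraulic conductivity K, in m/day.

48.4

Cross-sectional area A = π·(d/2)² = π × (0.0851/2)² = 0.005688 m².
Convert discharge: 380 mL/min = 6.333e-06 m³/s.
Darcy's law rearranged: K = Q·L / (A·Δh) = 6.333e-06 × 0.578 / (0.005688 × 1.15) = 0.0005596 m/s = 48.35 m/day.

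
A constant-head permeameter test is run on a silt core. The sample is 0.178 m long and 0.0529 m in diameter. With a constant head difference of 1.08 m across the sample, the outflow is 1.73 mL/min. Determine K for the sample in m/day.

Cross-sectional area A = π·(d/2)² = π × (0.0529/2)² = 0.002198 m².
Convert discharge: 1.73 mL/min = 2.883e-08 m³/s.
Darcy's law rearranged: K = Q·L / (A·Δh) = 2.883e-08 × 0.178 / (0.002198 × 1.08) = 2.162e-06 m/s = 0.1868 m/day.

0.187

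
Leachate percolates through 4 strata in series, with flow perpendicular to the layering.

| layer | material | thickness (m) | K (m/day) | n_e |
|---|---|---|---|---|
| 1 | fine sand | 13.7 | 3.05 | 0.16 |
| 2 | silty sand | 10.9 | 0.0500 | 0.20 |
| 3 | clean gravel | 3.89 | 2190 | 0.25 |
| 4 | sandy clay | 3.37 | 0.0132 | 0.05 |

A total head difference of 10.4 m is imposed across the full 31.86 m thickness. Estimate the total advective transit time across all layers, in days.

With flow normal to the layers, continuity requires the same specific discharge q through every layer.
Σ(b_i/K_i) = 13.7/3.05 + 10.9/0.0500 + 3.89/2190 + 3.37/0.0132 = 477.8 d.
q = Δh / Σ(b_i/K_i) = 10.4 / 477.8 = 0.02177 m/day.
In each layer the seepage velocity is v_i = q/n_i, so the layer transit time is t_i = b_i·n_i / q:
  layer 1 (fine sand): t_1 = 13.7 × 0.16 / 0.02177 = 100.7 d
  layer 2 (silty sand): t_2 = 10.9 × 0.20 / 0.02177 = 100.2 d
  layer 3 (clean gravel): t_3 = 3.89 × 0.25 / 0.02177 = 44.68 d
  layer 4 (sandy clay): t_4 = 3.37 × 0.05 / 0.02177 = 7.741 d
Total t = Σ t_i = 253.3 days.

253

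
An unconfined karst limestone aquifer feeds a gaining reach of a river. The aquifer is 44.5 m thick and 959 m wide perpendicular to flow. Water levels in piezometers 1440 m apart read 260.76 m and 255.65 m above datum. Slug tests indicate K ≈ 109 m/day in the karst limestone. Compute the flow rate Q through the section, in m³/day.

16500

Cross-sectional area A = 959 × 44.5 = 42676 m².
Hydraulic gradient i = (260.76 − 255.65) / 1440 = 5.11 / 1440 = 0.003549.
Darcy's law: Q = K · A · i = 109.0 × 42676 × 0.003549 = 16507 m³/day.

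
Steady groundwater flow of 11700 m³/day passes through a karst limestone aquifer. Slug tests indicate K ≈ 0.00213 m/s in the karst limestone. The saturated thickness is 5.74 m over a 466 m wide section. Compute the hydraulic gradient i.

0.0238

Convert K: 0.00213 m/s × 86400 = 184.0 m/day.
Cross-sectional area A = 466 × 5.74 = 2675 m².
From Q = K·A·i, i = Q / (K·A) = 11700 / (184.0 × 2675) = 0.02377.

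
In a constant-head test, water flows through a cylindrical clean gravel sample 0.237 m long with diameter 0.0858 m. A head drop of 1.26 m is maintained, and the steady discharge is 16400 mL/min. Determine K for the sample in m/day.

Cross-sectional area A = π·(d/2)² = π × (0.0858/2)² = 0.005782 m².
Convert discharge: 16400 mL/min = 0.0002733 m³/s.
Darcy's law rearranged: K = Q·L / (A·Δh) = 0.0002733 × 0.237 / (0.005782 × 1.26) = 0.008892 m/s = 768.3 m/day.

768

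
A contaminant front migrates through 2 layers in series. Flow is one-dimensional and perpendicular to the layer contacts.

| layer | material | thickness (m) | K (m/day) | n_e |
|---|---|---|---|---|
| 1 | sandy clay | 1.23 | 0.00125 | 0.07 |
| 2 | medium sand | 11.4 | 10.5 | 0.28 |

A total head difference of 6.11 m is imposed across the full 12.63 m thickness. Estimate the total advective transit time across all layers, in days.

With flow normal to the layers, continuity requires the same specific discharge q through every layer.
Σ(b_i/K_i) = 1.23/0.00125 + 11.4/10.5 = 985.1 d.
q = Δh / Σ(b_i/K_i) = 6.11 / 985.1 = 0.006203 m/day.
In each layer the seepage velocity is v_i = q/n_i, so the layer transit time is t_i = b_i·n_i / q:
  layer 1 (sandy clay): t_1 = 1.23 × 0.07 / 0.006203 = 13.88 d
  layer 2 (medium sand): t_2 = 11.4 × 0.28 / 0.006203 = 514.6 d
Total t = Σ t_i = 528.5 days.

529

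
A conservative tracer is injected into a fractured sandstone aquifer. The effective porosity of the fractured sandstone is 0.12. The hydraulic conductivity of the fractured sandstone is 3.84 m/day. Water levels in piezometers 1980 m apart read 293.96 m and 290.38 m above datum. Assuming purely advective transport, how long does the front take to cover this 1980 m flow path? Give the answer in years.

93.7

Hydraulic gradient i = (293.96 − 290.38) / 1980 = 3.58 / 1980 = 0.001808.
Darcy flux q = K · i = 3.840 × 0.001808 = 0.006943 m/day.
Seepage velocity v = q / n_e = 0.006943 / 0.12 = 0.05786 m/day.
Travel time t = L / v = 1980 / 0.05786 = 34221 days = 93.69 years.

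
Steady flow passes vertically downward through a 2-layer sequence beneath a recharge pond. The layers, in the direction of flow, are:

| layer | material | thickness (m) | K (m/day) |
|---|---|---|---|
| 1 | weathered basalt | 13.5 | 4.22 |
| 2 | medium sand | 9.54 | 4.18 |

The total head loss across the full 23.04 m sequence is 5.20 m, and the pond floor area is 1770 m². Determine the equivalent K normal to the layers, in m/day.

4.20

Flow is perpendicular to layering, so the layers act in series and the equivalent K is the thickness-weighted harmonic mean.
Total thickness L = 13.5 + 9.54 = 23.04 m.
Σ(b_i/K_i) = 13.5/4.22 + 9.54/4.18 = 5.481 d.
K_eq = L / Σ(b_i/K_i) = 23.04 / 5.481 = 4.203 m/day.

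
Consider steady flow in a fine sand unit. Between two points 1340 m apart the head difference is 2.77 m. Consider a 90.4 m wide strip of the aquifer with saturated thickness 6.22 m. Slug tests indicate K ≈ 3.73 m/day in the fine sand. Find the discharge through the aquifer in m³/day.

Cross-sectional area A = 90.4 × 6.22 = 562.3 m².
Hydraulic gradient i = Δh / L = 2.77 / 1340 = 0.002067.
Darcy's law: Q = K · A · i = 3.730 × 562.3 × 0.002067 = 4.336 m³/day.

4.34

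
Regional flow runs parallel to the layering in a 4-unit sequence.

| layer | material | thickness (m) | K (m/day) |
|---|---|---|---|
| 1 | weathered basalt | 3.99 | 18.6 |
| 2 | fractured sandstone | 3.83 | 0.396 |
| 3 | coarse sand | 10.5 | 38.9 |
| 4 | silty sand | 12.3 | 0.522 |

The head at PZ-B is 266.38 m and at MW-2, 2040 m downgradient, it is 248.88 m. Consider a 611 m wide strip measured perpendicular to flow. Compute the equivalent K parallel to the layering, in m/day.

16.0

Flow is parallel to layering, so each bed carries its own Darcy discharge and the transmissivities add.
Σ(K_i·b_i) = 18.6×3.99 + 0.396×3.83 + 38.9×10.5 + 0.522×12.3 = 490.6 m²/day.
Total thickness b = 30.62 m, so K_eq = Σ(K_i·b_i)/b = 16.02 m/day.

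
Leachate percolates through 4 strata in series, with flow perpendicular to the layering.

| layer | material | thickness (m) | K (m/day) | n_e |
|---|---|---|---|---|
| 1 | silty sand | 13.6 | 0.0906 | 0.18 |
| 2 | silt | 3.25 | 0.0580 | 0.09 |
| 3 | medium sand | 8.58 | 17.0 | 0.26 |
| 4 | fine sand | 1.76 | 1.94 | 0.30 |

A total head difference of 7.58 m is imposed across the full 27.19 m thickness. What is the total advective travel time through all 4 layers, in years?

0.412

With flow normal to the layers, continuity requires the same specific discharge q through every layer.
Σ(b_i/K_i) = 13.6/0.0906 + 3.25/0.0580 + 8.58/17.0 + 1.76/1.94 = 207.6 d.
q = Δh / Σ(b_i/K_i) = 7.58 / 207.6 = 0.03652 m/day.
In each layer the seepage velocity is v_i = q/n_i, so the layer transit time is t_i = b_i·n_i / q:
  layer 1 (silty sand): t_1 = 13.6 × 0.18 / 0.03652 = 67.03 d
  layer 2 (silt): t_2 = 3.25 × 0.09 / 0.03652 = 8.009 d
  layer 3 (medium sand): t_3 = 8.58 × 0.26 / 0.03652 = 61.08 d
  layer 4 (fine sand): t_4 = 1.76 × 0.30 / 0.03652 = 14.46 d
Total t = Σ t_i = 150.6 days = 0.4123 years.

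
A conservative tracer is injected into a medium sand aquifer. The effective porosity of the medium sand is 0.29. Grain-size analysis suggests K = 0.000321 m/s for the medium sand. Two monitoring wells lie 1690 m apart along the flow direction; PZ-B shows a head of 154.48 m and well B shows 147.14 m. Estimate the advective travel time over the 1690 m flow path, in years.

Convert K: 0.000321 m/s × 86400 = 27.73 m/day.
Hydraulic gradient i = (154.48 − 147.14) / 1690 = 7.34 / 1690 = 0.004343.
Darcy flux q = K · i = 27.73 × 0.004343 = 0.1205 m/day.
Seepage velocity v = q / n_e = 0.1205 / 0.29 = 0.4154 m/day.
Travel time t = L / v = 1690 / 0.4154 = 4069 days = 11.14 years.

11.1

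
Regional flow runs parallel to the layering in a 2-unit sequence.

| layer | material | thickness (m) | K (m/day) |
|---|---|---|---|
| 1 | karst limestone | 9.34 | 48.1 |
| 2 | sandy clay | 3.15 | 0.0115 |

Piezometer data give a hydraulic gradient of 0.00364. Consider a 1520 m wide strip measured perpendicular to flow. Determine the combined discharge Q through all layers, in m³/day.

2490

Flow is parallel to layering, so each bed carries its own Darcy discharge and the transmissivities add.
Σ(K_i·b_i) = 48.1×9.34 + 0.0115×3.15 = 449.3 m²/day.
Hydraulic gradient i = 0.00364.
Q = Σ(K_i·b_i) · W · i = 449.3 × 1520 × 0.003640 = 2486 m³/day.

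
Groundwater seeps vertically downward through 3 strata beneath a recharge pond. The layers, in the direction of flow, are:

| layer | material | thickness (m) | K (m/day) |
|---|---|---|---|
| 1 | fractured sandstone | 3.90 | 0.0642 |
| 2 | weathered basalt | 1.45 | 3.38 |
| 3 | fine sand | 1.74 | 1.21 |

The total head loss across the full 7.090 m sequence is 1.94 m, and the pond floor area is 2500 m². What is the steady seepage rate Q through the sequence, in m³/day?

Flow is perpendicular to layering, so the layers act in series and the equivalent K is the thickness-weighted harmonic mean.
Total thickness L = 3.90 + 1.45 + 1.74 = 7.090 m.
Σ(b_i/K_i) = 3.90/0.0642 + 1.45/3.38 + 1.74/1.21 = 62.61 d.
K_eq = L / Σ(b_i/K_i) = 7.090 / 62.61 = 0.1132 m/day.
Q = K_eq · A · (Δh/L) = 0.1132 × 2500 × (1.94/7.090) = 77.46 m³/day.

77.5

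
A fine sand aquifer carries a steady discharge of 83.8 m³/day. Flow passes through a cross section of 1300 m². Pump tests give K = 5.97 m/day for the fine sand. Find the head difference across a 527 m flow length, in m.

5.69

From Q = K·A·i, i = Q / (K·A) = 83.8 / (5.970 × 1300) = 0.01080.
Head loss Δh = i · L = 0.01080 × 527 = 5.690 m.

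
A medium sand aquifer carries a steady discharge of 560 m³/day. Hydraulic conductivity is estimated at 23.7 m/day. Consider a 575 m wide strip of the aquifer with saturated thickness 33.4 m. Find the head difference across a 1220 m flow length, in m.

Cross-sectional area A = 575 × 33.4 = 19205 m².
From Q = K·A·i, i = Q / (K·A) = 560 / (23.70 × 19205) = 0.001230.
Head loss Δh = i · L = 0.001230 × 1220 = 1.501 m.

1.50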